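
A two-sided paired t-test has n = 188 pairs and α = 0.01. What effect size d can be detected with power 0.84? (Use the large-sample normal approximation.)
d ≈ 0.26

Minimum detectable effect (paired t-test, normal approximation):
d = (z_{α/2} + z_β) / √n
d = (2.576 + 0.994) / √188
d = 3.570 / 13.711
d ≈ 0.26

By Cohen's convention (0.2 small / 0.5 medium / 0.8 large): small effect.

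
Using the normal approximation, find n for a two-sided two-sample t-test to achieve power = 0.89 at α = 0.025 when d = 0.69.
n = 51 per group

Sample size formula (two-sample t-test, normal approximation):
n = 2 · ((z_{α/2} + z_β) / d)²

z_{α/2} = 2.241 (for α = 0.025, two-sided)
z_β = 1.227 (for power = 0.89)
d = 0.69

n = 2 · ((2.241 + 1.227) / 0.69)²
n = 2 · (5.026)²
n ≈ 50.52
Round up to the next whole number: n = 51 per group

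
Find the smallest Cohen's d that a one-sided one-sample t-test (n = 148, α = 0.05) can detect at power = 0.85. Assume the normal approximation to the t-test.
d ≈ 0.22

Minimum detectable effect (one-sample t-test, normal approximation):
d = (z_α + z_β) / √n
d = (1.645 + 1.036) / √148
d = 2.681 / 12.166
d ≈ 0.22

By Cohen's convention (0.2 small / 0.5 medium / 0.8 large): small effect.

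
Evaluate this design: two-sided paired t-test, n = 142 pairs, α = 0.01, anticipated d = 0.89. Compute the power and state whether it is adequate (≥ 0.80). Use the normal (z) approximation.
Power ≈ 1.00; the study is adequately powered (power ≥ 0.80)

Power calculation (paired t-test, normal approximation):
z_β = d · √n - z_{α/2}
z_β = 0.89 · √142 - 2.576
z_β = 0.89 · 11.916 - 2.576
z_β = 8.030

Power = Φ(z_β) = Φ(8.030) ≈ 1.000

Effect size d = 0.89 is large by Cohen's convention (0.2/0.5/0.8).

Threshold: power ≥ 0.80 is conventionally adequate.
Power ≈ 1.00 → the study is adequately powered (power ≥ 0.80).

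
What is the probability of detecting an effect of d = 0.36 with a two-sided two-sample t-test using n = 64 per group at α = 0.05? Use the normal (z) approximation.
Power ≈ 0.53

Power calculation (two-sample t-test, normal approximation):
z_β = d · √(n/2) - z_{α/2}
z_β = 0.36 · √(64/2) - 1.960
z_β = 0.36 · 5.657 - 1.960
z_β = 0.077

Power = Φ(z_β) = Φ(0.077) ≈ 0.530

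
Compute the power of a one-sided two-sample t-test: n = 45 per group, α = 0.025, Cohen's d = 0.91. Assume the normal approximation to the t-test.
Power ≈ 0.99

Power calculation (two-sample t-test, normal approximation):
z_β = d · √(n/2) - z_α
z_β = 0.91 · √(45/2) - 1.960
z_β = 0.91 · 4.743 - 1.960
z_β = 2.357

Power = Φ(z_β) = Φ(2.357) ≈ 0.991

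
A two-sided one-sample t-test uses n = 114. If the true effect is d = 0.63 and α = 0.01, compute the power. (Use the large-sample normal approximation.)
Power ≈ 1.00

Power calculation (one-sample t-test, normal approximation):
z_β = d · √n - z_{α/2}
z_β = 0.63 · √114 - 2.576
z_β = 0.63 · 10.677 - 2.576
z_β = 4.151

Power = Φ(z_β) = Φ(4.151) ≈ 1.000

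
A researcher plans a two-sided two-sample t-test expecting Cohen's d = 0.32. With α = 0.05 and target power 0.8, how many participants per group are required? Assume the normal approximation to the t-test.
n = 154 per group

Sample size formula (two-sample t-test, normal approximation):
n = 2 · ((z_{α/2} + z_β) / d)²

z_{α/2} = 1.960 (for α = 0.05, two-sided)
z_β = 0.842 (for power = 0.8)
d = 0.32

n = 2 · ((1.960 + 0.842) / 0.32)²
n = 2 · (8.756)²
n ≈ 153.34
Round up to the next whole number: n = 154 per group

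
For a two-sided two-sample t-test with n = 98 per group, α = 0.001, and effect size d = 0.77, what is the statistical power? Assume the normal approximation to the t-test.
Power ≈ 0.98

Power calculation (two-sample t-test, normal approximation):
z_β = d · √(n/2) - z_{α/2}
z_β = 0.77 · √(98/2) - 3.291
z_β = 0.77 · 7.000 - 3.291
z_β = 2.099

Power = Φ(z_β) = Φ(2.099) ≈ 0.982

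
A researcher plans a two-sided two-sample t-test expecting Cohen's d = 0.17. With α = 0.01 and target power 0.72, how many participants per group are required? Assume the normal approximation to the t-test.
n = 691 per group

Sample size formula (two-sample t-test, normal approximation):
n = 2 · ((z_{α/2} + z_β) / d)²

z_{α/2} = 2.576 (for α = 0.01, two-sided)
z_β = 0.583 (for power = 0.72)
d = 0.17

n = 2 · ((2.576 + 0.583) / 0.17)²
n = 2 · (18.582)²
n ≈ 690.58
Round up to the next whole number: n = 691 per group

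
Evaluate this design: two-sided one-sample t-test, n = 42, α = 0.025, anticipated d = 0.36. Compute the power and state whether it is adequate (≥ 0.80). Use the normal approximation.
Power ≈ 0.54; the study is underpowered (power < 0.80)

Power calculation (one-sample t-test, normal approximation):
z_β = d · √n - z_{α/2}
z_β = 0.36 · √42 - 2.241
z_β = 0.36 · 6.481 - 2.241
z_β = 0.092

Power = Φ(z_β) = Φ(0.092) ≈ 0.537

Effect size d = 0.36 is small by Cohen's convention (0.2/0.5/0.8).

Threshold: power ≥ 0.80 is conventionally adequate.
Power ≈ 0.54 → the study is underpowered (power < 0.80).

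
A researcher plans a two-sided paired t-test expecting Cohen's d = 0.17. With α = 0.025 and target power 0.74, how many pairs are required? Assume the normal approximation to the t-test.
n = 288 pairs

Sample size formula (paired t-test, normal approximation):
n = ((z_{α/2} + z_β) / d)²

z_{α/2} = 2.241 (for α = 0.025, two-sided)
z_β = 0.643 (for power = 0.74)
d = 0.17

n = ((2.241 + 0.643) / 0.17)²
n = (16.965)²
n ≈ 287.81
Round up to the next whole number: n = 288 pairs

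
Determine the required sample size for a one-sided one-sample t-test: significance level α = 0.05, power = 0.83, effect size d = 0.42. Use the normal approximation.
n = 39

Sample size formula (one-sample t-test, normal approximation):
n = ((z_α + z_β) / d)²

z_α = 1.645 (for α = 0.05, one-sided)
z_β = 0.954 (for power = 0.83)
d = 0.42

n = ((1.645 + 0.954) / 0.42)²
n = (6.188)²
n ≈ 38.29
Round up to the next whole number: n = 39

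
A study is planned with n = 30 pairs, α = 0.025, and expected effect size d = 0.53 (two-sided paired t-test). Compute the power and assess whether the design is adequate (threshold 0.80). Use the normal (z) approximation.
Power ≈ 0.75; the study is underpowered (power < 0.80)

Power calculation (paired t-test, normal approximation):
z_β = d · √n - z_{α/2}
z_β = 0.53 · √30 - 2.241
z_β = 0.53 · 5.477 - 2.241
z_β = 0.662

Power = Φ(z_β) = Φ(0.662) ≈ 0.746

Effect size d = 0.53 is medium by Cohen's convention (0.2/0.5/0.8).

Threshold: power ≥ 0.80 is conventionally adequate.
Power ≈ 0.75 → the study is underpowered (power < 0.80).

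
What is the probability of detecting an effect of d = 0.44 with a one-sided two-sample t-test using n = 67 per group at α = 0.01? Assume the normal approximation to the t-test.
Power ≈ 0.59

Power calculation (two-sample t-test, normal approximation):
z_β = d · √(n/2) - z_α
z_β = 0.44 · √(67/2) - 2.326
z_β = 0.44 · 5.788 - 2.326
z_β = 0.220

Power = Φ(z_β) = Φ(0.220) ≈ 0.587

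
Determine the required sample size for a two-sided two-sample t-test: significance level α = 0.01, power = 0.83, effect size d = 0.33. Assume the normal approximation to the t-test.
n = 229 per group

Sample size formula (two-sample t-test, normal approximation):
n = 2 · ((z_{α/2} + z_β) / d)²

z_{α/2} = 2.576 (for α = 0.01, two-sided)
z_β = 0.954 (for power = 0.83)
d = 0.33

n = 2 · ((2.576 + 0.954) / 0.33)²
n = 2 · (10.697)²
n ≈ 228.85
Round up to the next whole number: n = 229 per group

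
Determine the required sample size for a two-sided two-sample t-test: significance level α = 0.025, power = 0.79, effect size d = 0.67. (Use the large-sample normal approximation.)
n = 42 per group

Sample size formula (two-sample t-test, normal approximation):
n = 2 · ((z_{α/2} + z_β) / d)²

z_{α/2} = 2.241 (for α = 0.025, two-sided)
z_β = 0.806 (for power = 0.79)
d = 0.67

n = 2 · ((2.241 + 0.806) / 0.67)²
n = 2 · (4.548)²
n ≈ 41.37
Round up to the next whole number: n = 42 per group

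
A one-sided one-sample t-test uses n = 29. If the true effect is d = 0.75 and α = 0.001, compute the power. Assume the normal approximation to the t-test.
Power ≈ 0.83

Power calculation (one-sample t-test, normal approximation):
z_β = d · √n - z_α
z_β = 0.75 · √29 - 3.090
z_β = 0.75 · 5.385 - 3.090
z_β = 0.949

Power = Φ(z_β) = Φ(0.949) ≈ 0.829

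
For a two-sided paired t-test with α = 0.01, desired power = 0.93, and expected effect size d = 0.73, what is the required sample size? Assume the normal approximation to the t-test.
n = 31 pairs

Sample size formula (paired t-test, normal approximation):
n = ((z_{α/2} + z_β) / d)²

z_{α/2} = 2.576 (for α = 0.01, two-sided)
z_β = 1.476 (for power = 0.93)
d = 0.73

n = ((2.576 + 1.476) / 0.73)²
n = (5.551)²
n ≈ 30.81
Round up to the next whole number: n = 31 pairs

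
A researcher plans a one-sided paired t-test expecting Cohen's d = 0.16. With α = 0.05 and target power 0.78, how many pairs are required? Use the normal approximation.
n = 229 pairs

Sample size formula (paired t-test, normal approximation):
n = ((z_α + z_β) / d)²

z_α = 1.645 (for α = 0.05, one-sided)
z_β = 0.772 (for power = 0.78)
d = 0.16

n = ((1.645 + 0.772) / 0.16)²
n = (15.106)²
n ≈ 228.19
Round up to the next whole number: n = 229 pairs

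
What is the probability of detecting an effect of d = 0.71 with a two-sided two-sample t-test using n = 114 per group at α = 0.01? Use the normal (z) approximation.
Power ≈ 1.00

Power calculation (two-sample t-test, normal approximation):
z_β = d · √(n/2) - z_{α/2}
z_β = 0.71 · √(114/2) - 2.576
z_β = 0.71 · 7.550 - 2.576
z_β = 2.785

Power = Φ(z_β) = Φ(2.785) ≈ 0.997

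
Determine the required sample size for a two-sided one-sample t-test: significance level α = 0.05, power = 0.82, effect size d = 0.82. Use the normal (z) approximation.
n = 13

Sample size formula (one-sample t-test, normal approximation):
n = ((z_{α/2} + z_β) / d)²

z_{α/2} = 1.960 (for α = 0.05, two-sided)
z_β = 0.915 (for power = 0.82)
d = 0.82

n = ((1.960 + 0.915) / 0.82)²
n = (3.506)²
n ≈ 12.29
Round up to the next whole number: n = 13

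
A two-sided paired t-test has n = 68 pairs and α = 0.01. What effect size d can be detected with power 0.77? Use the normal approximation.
d ≈ 0.40

Minimum detectable effect (paired t-test, normal approximation):
d = (z_{α/2} + z_β) / √n
d = (2.576 + 0.739) / √68
d = 3.315 / 8.246
d ≈ 0.40

By Cohen's convention (0.2 small / 0.5 medium / 0.8 large): small effect.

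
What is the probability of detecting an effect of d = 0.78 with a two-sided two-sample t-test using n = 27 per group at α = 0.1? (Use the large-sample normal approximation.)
Power ≈ 0.89

Power calculation (two-sample t-test, normal approximation):
z_β = d · √(n/2) - z_{α/2}
z_β = 0.78 · √(27/2) - 1.645
z_β = 0.78 · 3.674 - 1.645
z_β = 1.221

Power = Φ(z_β) = Φ(1.221) ≈ 0.889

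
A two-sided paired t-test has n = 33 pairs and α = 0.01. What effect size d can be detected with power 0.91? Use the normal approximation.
d ≈ 0.68

Minimum detectable effect (paired t-test, normal approximation):
d = (z_{α/2} + z_β) / √n
d = (2.576 + 1.341) / √33
d = 3.917 / 5.745
d ≈ 0.68

By Cohen's convention (0.2 small / 0.5 medium / 0.8 large): medium effect.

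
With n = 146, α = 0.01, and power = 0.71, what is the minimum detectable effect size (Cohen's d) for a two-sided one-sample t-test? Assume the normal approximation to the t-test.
d ≈ 0.26

Minimum detectable effect (one-sample t-test, normal approximation):
d = (z_{α/2} + z_β) / √n
d = (2.576 + 0.553) / √146
d = 3.129 / 12.083
d ≈ 0.26

By Cohen's convention (0.2 small / 0.5 medium / 0.8 large): small effect.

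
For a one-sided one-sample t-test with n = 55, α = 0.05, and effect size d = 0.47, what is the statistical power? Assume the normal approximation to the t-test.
Power ≈ 0.97

Power calculation (one-sample t-test, normal approximation):
z_β = d · √n - z_α
z_β = 0.47 · √55 - 1.645
z_β = 0.47 · 7.416 - 1.645
z_β = 1.841

Power = Φ(z_β) = Φ(1.841) ≈ 0.967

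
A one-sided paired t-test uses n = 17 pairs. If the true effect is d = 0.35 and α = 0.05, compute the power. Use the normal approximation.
Power ≈ 0.42

Power calculation (paired t-test, normal approximation):
z_β = d · √n - z_α
z_β = 0.35 · √17 - 1.645
z_β = 0.35 · 4.123 - 1.645
z_β = -0.202

Power = Φ(z_β) = Φ(-0.202) ≈ 0.420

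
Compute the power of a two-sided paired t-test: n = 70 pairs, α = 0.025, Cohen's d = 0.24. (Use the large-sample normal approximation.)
Power ≈ 0.41

Power calculation (paired t-test, normal approximation):
z_β = d · √n - z_{α/2}
z_β = 0.24 · √70 - 2.241
z_β = 0.24 · 8.367 - 2.241
z_β = -0.233

Power = Φ(z_β) = Φ(-0.233) ≈ 0.408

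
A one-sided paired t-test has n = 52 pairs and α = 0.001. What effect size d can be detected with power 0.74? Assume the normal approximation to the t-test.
d ≈ 0.52

Minimum detectable effect (paired t-test, normal approximation):
d = (z_α + z_β) / √n
d = (3.090 + 0.643) / √52
d = 3.734 / 7.211
d ≈ 0.52

By Cohen's convention (0.2 small / 0.5 medium / 0.8 large): medium effect.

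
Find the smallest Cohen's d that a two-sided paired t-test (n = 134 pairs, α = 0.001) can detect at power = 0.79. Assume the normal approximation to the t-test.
d ≈ 0.35

Minimum detectable effect (paired t-test, normal approximation):
d = (z_{α/2} + z_β) / √n
d = (3.291 + 0.806) / √134
d = 4.097 / 11.576
d ≈ 0.35

By Cohen's convention (0.2 small / 0.5 medium / 0.8 large): small effect.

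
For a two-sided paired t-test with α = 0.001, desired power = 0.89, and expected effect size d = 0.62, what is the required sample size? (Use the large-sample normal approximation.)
n = 54 pairs

Sample size formula (paired t-test, normal approximation):
n = ((z_{α/2} + z_β) / d)²

z_{α/2} = 3.291 (for α = 0.001, two-sided)
z_β = 1.227 (for power = 0.89)
d = 0.62

n = ((3.291 + 1.227) / 0.62)²
n = (7.287)²
n ≈ 53.10
Round up to the next whole number: n = 54 pairs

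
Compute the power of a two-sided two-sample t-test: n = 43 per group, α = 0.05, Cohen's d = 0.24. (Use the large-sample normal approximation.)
Power ≈ 0.20

Power calculation (two-sample t-test, normal approximation):
z_β = d · √(n/2) - z_{α/2}
z_β = 0.24 · √(43/2) - 1.960
z_β = 0.24 · 4.637 - 1.960
z_β = -0.847

Power = Φ(z_β) = Φ(-0.847) ≈ 0.198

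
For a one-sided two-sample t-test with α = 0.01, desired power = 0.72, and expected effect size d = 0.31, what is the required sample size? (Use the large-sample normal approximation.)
n = 177 per group

Sample size formula (two-sample t-test, normal approximation):
n = 2 · ((z_α + z_β) / d)²

z_α = 2.326 (for α = 0.01, one-sided)
z_β = 0.583 (for power = 0.72)
d = 0.31

n = 2 · ((2.326 + 0.583) / 0.31)²
n = 2 · (9.384)²
n ≈ 176.12
Round up to the next whole number: n = 177 per group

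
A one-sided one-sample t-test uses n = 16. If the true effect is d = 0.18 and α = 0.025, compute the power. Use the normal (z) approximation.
Power ≈ 0.11

Power calculation (one-sample t-test, normal approximation):
z_β = d · √n - z_α
z_β = 0.18 · √16 - 1.960
z_β = 0.18 · 4.000 - 1.960
z_β = -1.240

Power = Φ(z_β) = Φ(-1.240) ≈ 0.107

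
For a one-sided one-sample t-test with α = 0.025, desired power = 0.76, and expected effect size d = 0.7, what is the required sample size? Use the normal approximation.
n = 15

Sample size formula (one-sample t-test, normal approximation):
n = ((z_α + z_β) / d)²

z_α = 1.960 (for α = 0.025, one-sided)
z_β = 0.706 (for power = 0.76)
d = 0.7

n = ((1.960 + 0.706) / 0.7)²
n = (3.809)²
n ≈ 14.51
Round up to the next whole number: n = 15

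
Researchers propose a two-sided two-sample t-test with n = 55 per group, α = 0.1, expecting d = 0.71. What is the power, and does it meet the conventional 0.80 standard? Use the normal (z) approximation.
Power ≈ 0.98; the study is adequately powered (power ≥ 0.80)

Power calculation (two-sample t-test, normal approximation):
z_β = d · √(n/2) - z_{α/2}
z_β = 0.71 · √(55/2) - 1.645
z_β = 0.71 · 5.244 - 1.645
z_β = 2.078

Power = Φ(z_β) = Φ(2.078) ≈ 0.981

Effect size d = 0.71 is medium by Cohen's convention (0.2/0.5/0.8).

Threshold: power ≥ 0.80 is conventionally adequate.
Power ≈ 0.98 → the study is adequately powered (power ≥ 0.80).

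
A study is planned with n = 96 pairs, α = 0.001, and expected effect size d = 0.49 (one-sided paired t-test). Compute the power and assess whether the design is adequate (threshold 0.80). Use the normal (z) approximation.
Power ≈ 0.96; the study is adequately powered (power ≥ 0.80)

Power calculation (paired t-test, normal approximation):
z_β = d · √n - z_α
z_β = 0.49 · √96 - 3.090
z_β = 0.49 · 9.798 - 3.090
z_β = 1.711

Power = Φ(z_β) = Φ(1.711) ≈ 0.956

Effect size d = 0.49 is small by Cohen's convention (0.2/0.5/0.8).

Threshold: power ≥ 0.80 is conventionally adequate.
Power ≈ 0.96 → the study is adequately powered (power ≥ 0.80).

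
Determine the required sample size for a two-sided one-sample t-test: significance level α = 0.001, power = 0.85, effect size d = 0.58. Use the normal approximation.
n = 56

Sample size formula (one-sample t-test, normal approximation):
n = ((z_{α/2} + z_β) / d)²

z_{α/2} = 3.291 (for α = 0.001, two-sided)
z_β = 1.036 (for power = 0.85)
d = 0.58

n = ((3.291 + 1.036) / 0.58)²
n = (7.460)²
n ≈ 55.65
Round up to the next whole number: n = 56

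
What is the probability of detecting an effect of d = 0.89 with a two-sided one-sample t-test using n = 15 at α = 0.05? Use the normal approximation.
Power ≈ 0.93

Power calculation (one-sample t-test, normal approximation):
z_β = d · √n - z_{α/2}
z_β = 0.89 · √15 - 1.960
z_β = 0.89 · 3.873 - 1.960
z_β = 1.487

Power = Φ(z_β) = Φ(1.487) ≈ 0.931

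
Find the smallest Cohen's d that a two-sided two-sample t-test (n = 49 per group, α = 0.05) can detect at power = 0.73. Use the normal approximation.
d ≈ 0.52

Minimum detectable effect (two-sample t-test, normal approximation):
d = (z_{α/2} + z_β) / √(n/2)
d = (1.960 + 0.613) / √(49/2)
d = 2.573 / 4.950
d ≈ 0.52

By Cohen's convention (0.2 small / 0.5 medium / 0.8 large): medium effect.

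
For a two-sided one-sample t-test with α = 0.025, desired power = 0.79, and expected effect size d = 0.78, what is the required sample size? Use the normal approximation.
n = 16

Sample size formula (one-sample t-test, normal approximation):
n = ((z_{α/2} + z_β) / d)²

z_{α/2} = 2.241 (for α = 0.025, two-sided)
z_β = 0.806 (for power = 0.79)
d = 0.78

n = ((2.241 + 0.806) / 0.78)²
n = (3.906)²
n ≈ 15.26
Round up to the next whole number: n = 16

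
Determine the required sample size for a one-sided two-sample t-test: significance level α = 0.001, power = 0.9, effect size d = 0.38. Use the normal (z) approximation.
n = 265 per group

Sample size formula (two-sample t-test, normal approximation):
n = 2 · ((z_α + z_β) / d)²

z_α = 3.090 (for α = 0.001, one-sided)
z_β = 1.282 (for power = 0.9)
d = 0.38

n = 2 · ((3.090 + 1.282) / 0.38)²
n = 2 · (11.505)²
n ≈ 264.73
Round up to the next whole number: n = 265 per group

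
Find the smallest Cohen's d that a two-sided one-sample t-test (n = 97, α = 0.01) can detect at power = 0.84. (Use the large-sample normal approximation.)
d ≈ 0.36

Minimum detectable effect (one-sample t-test, normal approximation):
d = (z_{α/2} + z_β) / √n
d = (2.576 + 0.994) / √97
d = 3.570 / 9.849
d ≈ 0.36

By Cohen's convention (0.2 small / 0.5 medium / 0.8 large): small effect.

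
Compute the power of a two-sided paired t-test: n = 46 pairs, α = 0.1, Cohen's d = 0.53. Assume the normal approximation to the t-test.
Power ≈ 0.97

Power calculation (paired t-test, normal approximation):
z_β = d · √n - z_{α/2}
z_β = 0.53 · √46 - 1.645
z_β = 0.53 · 6.782 - 1.645
z_β = 1.950

Power = Φ(z_β) = Φ(1.950) ≈ 0.974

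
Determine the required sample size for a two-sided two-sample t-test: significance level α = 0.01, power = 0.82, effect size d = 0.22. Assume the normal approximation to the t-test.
n = 504 per group

Sample size formula (two-sample t-test, normal approximation):
n = 2 · ((z_{α/2} + z_β) / d)²

z_{α/2} = 2.576 (for α = 0.01, two-sided)
z_β = 0.915 (for power = 0.82)
d = 0.22

n = 2 · ((2.576 + 0.915) / 0.22)²
n = 2 · (15.868)²
n ≈ 503.59
Round up to the next whole number: n = 504 per group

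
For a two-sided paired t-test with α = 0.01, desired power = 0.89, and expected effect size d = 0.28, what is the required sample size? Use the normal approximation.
n = 185 pairs

Sample size formula (paired t-test, normal approximation):
n = ((z_{α/2} + z_β) / d)²

z_{α/2} = 2.576 (for α = 0.01, two-sided)
z_β = 1.227 (for power = 0.89)
d = 0.28

n = ((2.576 + 1.227) / 0.28)²
n = (13.582)²
n ≈ 184.47
Round up to the next whole number: n = 185 pairs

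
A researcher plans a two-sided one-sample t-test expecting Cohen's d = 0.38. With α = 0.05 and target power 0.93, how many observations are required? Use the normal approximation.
n = 82

Sample size formula (one-sample t-test, normal approximation):
n = ((z_{α/2} + z_β) / d)²

z_{α/2} = 1.960 (for α = 0.05, two-sided)
z_β = 1.476 (for power = 0.93)
d = 0.38

n = ((1.960 + 1.476) / 0.38)²
n = (9.042)²
n ≈ 81.76
Round up to the next whole number: n = 82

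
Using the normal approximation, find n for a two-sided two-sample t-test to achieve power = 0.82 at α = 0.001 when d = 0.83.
n = 52 per group

Sample size formula (two-sample t-test, normal approximation):
n = 2 · ((z_{α/2} + z_β) / d)²

z_{α/2} = 3.291 (for α = 0.001, two-sided)
z_β = 0.915 (for power = 0.82)
d = 0.83

n = 2 · ((3.291 + 0.915) / 0.83)²
n = 2 · (5.067)²
n ≈ 51.35
Round up to the next whole number: n = 52 per group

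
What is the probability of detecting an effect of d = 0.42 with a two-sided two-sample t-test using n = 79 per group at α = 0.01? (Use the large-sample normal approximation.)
Power ≈ 0.53

Power calculation (two-sample t-test, normal approximation):
z_β = d · √(n/2) - z_{α/2}
z_β = 0.42 · √(79/2) - 2.576
z_β = 0.42 · 6.285 - 2.576
z_β = 0.064

Power = Φ(z_β) = Φ(0.064) ≈ 0.525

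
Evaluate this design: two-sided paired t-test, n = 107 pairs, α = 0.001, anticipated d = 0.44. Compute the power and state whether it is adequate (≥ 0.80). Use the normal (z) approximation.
Power ≈ 0.90; the study is adequately powered (power ≥ 0.80)

Power calculation (paired t-test, normal approximation):
z_β = d · √n - z_{α/2}
z_β = 0.44 · √107 - 3.291
z_β = 0.44 · 10.344 - 3.291
z_β = 1.261

Power = Φ(z_β) = Φ(1.261) ≈ 0.896

Effect size d = 0.44 is small by Cohen's convention (0.2/0.5/0.8).

Threshold: power ≥ 0.80 is conventionally adequate.
Power ≈ 0.90 → the study is adequately powered (power ≥ 0.80).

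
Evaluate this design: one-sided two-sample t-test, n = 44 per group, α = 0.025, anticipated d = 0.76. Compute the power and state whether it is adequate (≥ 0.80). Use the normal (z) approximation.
Power ≈ 0.95; the study is adequately powered (power ≥ 0.80)

Power calculation (two-sample t-test, normal approximation):
z_β = d · √(n/2) - z_α
z_β = 0.76 · √(44/2) - 1.960
z_β = 0.76 · 4.690 - 1.960
z_β = 1.605

Power = Φ(z_β) = Φ(1.605) ≈ 0.946

Effect size d = 0.76 is medium by Cohen's convention (0.2/0.5/0.8).

Threshold: power ≥ 0.80 is conventionally adequate.
Power ≈ 0.95 → the study is adequately powered (power ≥ 0.80).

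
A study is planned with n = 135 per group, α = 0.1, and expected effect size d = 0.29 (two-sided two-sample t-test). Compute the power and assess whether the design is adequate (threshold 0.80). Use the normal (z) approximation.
Power ≈ 0.77; the study is underpowered (power < 0.80)

Power calculation (two-sample t-test, normal approximation):
z_β = d · √(n/2) - z_{α/2}
z_β = 0.29 · √(135/2) - 1.645
z_β = 0.29 · 8.216 - 1.645
z_β = 0.738

Power = Φ(z_β) = Φ(0.738) ≈ 0.770

Effect size d = 0.29 is small by Cohen's convention (0.2/0.5/0.8).

Threshold: power ≥ 0.80 is conventionally adequate.
Power ≈ 0.77 → the study is underpowered (power < 0.80).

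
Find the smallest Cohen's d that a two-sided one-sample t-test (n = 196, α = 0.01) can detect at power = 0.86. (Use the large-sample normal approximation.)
d ≈ 0.26

Minimum detectable effect (one-sample t-test, normal approximation):
d = (z_{α/2} + z_β) / √n
d = (2.576 + 1.080) / √196
d = 3.656 / 14.000
d ≈ 0.26

By Cohen's convention (0.2 small / 0.5 medium / 0.8 large): small effect.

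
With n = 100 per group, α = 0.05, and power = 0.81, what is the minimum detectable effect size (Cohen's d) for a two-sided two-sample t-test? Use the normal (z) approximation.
d ≈ 0.40

Minimum detectable effect (two-sample t-test, normal approximation):
d = (z_{α/2} + z_β) / √(n/2)
d = (1.960 + 0.878) / √(100/2)
d = 2.838 / 7.071
d ≈ 0.40

By Cohen's convention (0.2 small / 0.5 medium / 0.8 large): small effect.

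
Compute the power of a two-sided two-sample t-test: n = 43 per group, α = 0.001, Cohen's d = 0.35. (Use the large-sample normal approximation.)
Power ≈ 0.05

Power calculation (two-sample t-test, normal approximation):
z_β = d · √(n/2) - z_{α/2}
z_β = 0.35 · √(43/2) - 3.291
z_β = 0.35 · 4.637 - 3.291
z_β = -1.668

Power = Φ(z_β) = Φ(-1.668) ≈ 0.048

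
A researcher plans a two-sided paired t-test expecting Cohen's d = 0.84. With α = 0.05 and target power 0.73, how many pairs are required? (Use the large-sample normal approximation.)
n = 10 pairs

Sample size formula (paired t-test, normal approximation):
n = ((z_{α/2} + z_β) / d)²

z_{α/2} = 1.960 (for α = 0.05, two-sided)
z_β = 0.613 (for power = 0.73)
d = 0.84

n = ((1.960 + 0.613) / 0.84)²
n = (3.063)²
n ≈ 9.38
Round up to the next whole number: n = 10 pairs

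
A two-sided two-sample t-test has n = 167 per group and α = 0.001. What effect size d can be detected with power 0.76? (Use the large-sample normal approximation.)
d ≈ 0.44

Minimum detectable effect (two-sample t-test, normal approximation):
d = (z_{α/2} + z_β) / √(n/2)
d = (3.291 + 0.706) / √(167/2)
d = 3.997 / 9.138
d ≈ 0.44

By Cohen's convention (0.2 small / 0.5 medium / 0.8 large): small effect.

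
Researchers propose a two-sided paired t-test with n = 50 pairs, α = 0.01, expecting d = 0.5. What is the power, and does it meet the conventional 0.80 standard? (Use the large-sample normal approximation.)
Power ≈ 0.83; the study is adequately powered (power ≥ 0.80)

Power calculation (paired t-test, normal approximation):
z_β = d · √n - z_{α/2}
z_β = 0.5 · √50 - 2.576
z_β = 0.5 · 7.071 - 2.576
z_β = 0.960

Power = Φ(z_β) = Φ(0.960) ≈ 0.831

Effect size d = 0.5 is medium by Cohen's convention (0.2/0.5/0.8).

Threshold: power ≥ 0.80 is conventionally adequate.
Power ≈ 0.83 → the study is adequately powered (power ≥ 0.80).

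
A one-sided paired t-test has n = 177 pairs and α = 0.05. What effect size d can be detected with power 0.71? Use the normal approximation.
d ≈ 0.17

Minimum detectable effect (paired t-test, normal approximation):
d = (z_α + z_β) / √n
d = (1.645 + 0.553) / √177
d = 2.198 / 13.304
d ≈ 0.17

By Cohen's convention (0.2 small / 0.5 medium / 0.8 large): very small effect.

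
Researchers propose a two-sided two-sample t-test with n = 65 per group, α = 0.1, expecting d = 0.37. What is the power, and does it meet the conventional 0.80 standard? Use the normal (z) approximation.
Power ≈ 0.68; the study is underpowered (power < 0.80)

Power calculation (two-sample t-test, normal approximation):
z_β = d · √(n/2) - z_{α/2}
z_β = 0.37 · √(65/2) - 1.645
z_β = 0.37 · 5.701 - 1.645
z_β = 0.464

Power = Φ(z_β) = Φ(0.464) ≈ 0.679

Effect size d = 0.37 is small by Cohen's convention (0.2/0.5/0.8).

Threshold: power ≥ 0.80 is conventionally adequate.
Power ≈ 0.68 → the study is underpowered (power < 0.80).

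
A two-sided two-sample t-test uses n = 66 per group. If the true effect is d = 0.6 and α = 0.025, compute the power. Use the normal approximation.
Power ≈ 0.89

Power calculation (two-sample t-test, normal approximation):
z_β = d · √(n/2) - z_{α/2}
z_β = 0.6 · √(66/2) - 2.241
z_β = 0.6 · 5.745 - 2.241
z_β = 1.205

Power = Φ(z_β) = Φ(1.205) ≈ 0.886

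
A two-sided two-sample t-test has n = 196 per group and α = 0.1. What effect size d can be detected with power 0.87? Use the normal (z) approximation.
d ≈ 0.28

Minimum detectable effect (two-sample t-test, normal approximation):
d = (z_{α/2} + z_β) / √(n/2)
d = (1.645 + 1.126) / √(196/2)
d = 2.771 / 9.899
d ≈ 0.28

By Cohen's convention (0.2 small / 0.5 medium / 0.8 large): small effect.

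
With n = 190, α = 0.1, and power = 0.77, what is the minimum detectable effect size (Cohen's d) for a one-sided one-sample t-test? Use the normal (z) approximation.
d ≈ 0.15

Minimum detectable effect (one-sample t-test, normal approximation):
d = (z_α + z_β) / √n
d = (1.282 + 0.739) / √190
d = 2.020 / 13.784
d ≈ 0.15

By Cohen's convention (0.2 small / 0.5 medium / 0.8 large): very small effect.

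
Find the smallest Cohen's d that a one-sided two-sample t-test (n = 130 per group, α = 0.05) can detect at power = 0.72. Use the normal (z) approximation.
d ≈ 0.28

Minimum detectable effect (two-sample t-test, normal approximation):
d = (z_α + z_β) / √(n/2)
d = (1.645 + 0.583) / √(130/2)
d = 2.228 / 8.062
d ≈ 0.28

By Cohen's convention (0.2 small / 0.5 medium / 0.8 large): small effect.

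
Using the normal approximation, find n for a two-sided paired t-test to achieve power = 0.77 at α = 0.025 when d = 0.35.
n = 73 pairs

Sample size formula (paired t-test, normal approximation):
n = ((z_{α/2} + z_β) / d)²

z_{α/2} = 2.241 (for α = 0.025, two-sided)
z_β = 0.739 (for power = 0.77)
d = 0.35

n = ((2.241 + 0.739) / 0.35)²
n = (8.514)²
n ≈ 72.49
Round up to the next whole number: n = 73 pairs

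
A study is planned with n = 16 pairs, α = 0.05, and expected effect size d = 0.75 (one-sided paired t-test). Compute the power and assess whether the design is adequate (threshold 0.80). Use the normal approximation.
Power ≈ 0.91; the study is adequately powered (power ≥ 0.80)

Power calculation (paired t-test, normal approximation):
z_β = d · √n - z_α
z_β = 0.75 · √16 - 1.645
z_β = 0.75 · 4.000 - 1.645
z_β = 1.355

Power = Φ(z_β) = Φ(1.355) ≈ 0.912

Effect size d = 0.75 is medium by Cohen's convention (0.2/0.5/0.8).

Threshold: power ≥ 0.80 is conventionally adequate.
Power ≈ 0.91 → the study is adequately powered (power ≥ 0.80).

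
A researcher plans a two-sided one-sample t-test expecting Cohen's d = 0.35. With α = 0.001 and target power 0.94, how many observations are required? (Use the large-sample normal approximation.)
n = 192

Sample size formula (one-sample t-test, normal approximation):
n = ((z_{α/2} + z_β) / d)²

z_{α/2} = 3.291 (for α = 0.001, two-sided)
z_β = 1.555 (for power = 0.94)
d = 0.35

n = ((3.291 + 1.555) / 0.35)²
n = (13.846)²
n ≈ 191.71
Round up to the next whole number: n = 192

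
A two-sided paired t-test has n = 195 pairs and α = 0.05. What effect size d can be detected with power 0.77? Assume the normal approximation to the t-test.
d ≈ 0.19

Minimum detectable effect (paired t-test, normal approximation):
d = (z_{α/2} + z_β) / √n
d = (1.960 + 0.739) / √195
d = 2.699 / 13.964
d ≈ 0.19

By Cohen's convention (0.2 small / 0.5 medium / 0.8 large): very small effect.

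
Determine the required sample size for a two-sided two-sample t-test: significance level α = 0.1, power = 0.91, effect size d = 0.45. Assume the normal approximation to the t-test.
n = 89 per group

Sample size formula (two-sample t-test, normal approximation):
n = 2 · ((z_{α/2} + z_β) / d)²

z_{α/2} = 1.645 (for α = 0.1, two-sided)
z_β = 1.341 (for power = 0.91)
d = 0.45

n = 2 · ((1.645 + 1.341) / 0.45)²
n = 2 · (6.636)²
n ≈ 88.07
Round up to the next whole number: n = 89 per group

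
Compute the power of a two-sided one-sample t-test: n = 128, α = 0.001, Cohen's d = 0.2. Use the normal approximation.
Power ≈ 0.15

Power calculation (one-sample t-test, normal approximation):
z_β = d · √n - z_{α/2}
z_β = 0.2 · √128 - 3.291
z_β = 0.2 · 11.314 - 3.291
z_β = -1.028

Power = Φ(z_β) = Φ(-1.028) ≈ 0.152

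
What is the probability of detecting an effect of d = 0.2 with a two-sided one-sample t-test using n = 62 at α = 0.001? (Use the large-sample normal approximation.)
Power ≈ 0.04

Power calculation (one-sample t-test, normal approximation):
z_β = d · √n - z_{α/2}
z_β = 0.2 · √62 - 3.291
z_β = 0.2 · 7.874 - 3.291
z_β = -1.716

Power = Φ(z_β) = Φ(-1.716) ≈ 0.043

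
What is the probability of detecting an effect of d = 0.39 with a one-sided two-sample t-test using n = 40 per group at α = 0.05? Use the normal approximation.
Power ≈ 0.54

Power calculation (two-sample t-test, normal approximation):
z_β = d · √(n/2) - z_α
z_β = 0.39 · √(40/2) - 1.645
z_β = 0.39 · 4.472 - 1.645
z_β = 0.099

Power = Φ(z_β) = Φ(0.099) ≈ 0.540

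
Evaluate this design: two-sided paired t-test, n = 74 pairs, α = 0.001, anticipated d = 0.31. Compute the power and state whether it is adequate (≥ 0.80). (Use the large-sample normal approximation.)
Power ≈ 0.27; the study is underpowered (power < 0.80)

Power calculation (paired t-test, normal approximation):
z_β = d · √n - z_{α/2}
z_β = 0.31 · √74 - 3.291
z_β = 0.31 · 8.602 - 3.291
z_β = -0.624

Power = Φ(z_β) = Φ(-0.624) ≈ 0.266

Effect size d = 0.31 is small by Cohen's convention (0.2/0.5/0.8).

Threshold: power ≥ 0.80 is conventionally adequate.
Power ≈ 0.27 → the study is underpowered (power < 0.80).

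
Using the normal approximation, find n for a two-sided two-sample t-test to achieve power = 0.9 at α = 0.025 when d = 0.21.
n = 563 per group

Sample size formula (two-sample t-test, normal approximation):
n = 2 · ((z_{α/2} + z_β) / d)²

z_{α/2} = 2.241 (for α = 0.025, two-sided)
z_β = 1.282 (for power = 0.9)
d = 0.21

n = 2 · ((2.241 + 1.282) / 0.21)²
n = 2 · (16.776)²
n ≈ 562.87
Round up to the next whole number: n = 563 per group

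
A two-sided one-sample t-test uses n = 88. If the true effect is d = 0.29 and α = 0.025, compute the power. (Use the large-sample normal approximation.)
Power ≈ 0.68

Power calculation (one-sample t-test, normal approximation):
z_β = d · √n - z_{α/2}
z_β = 0.29 · √88 - 2.241
z_β = 0.29 · 9.381 - 2.241
z_β = 0.479

Power = Φ(z_β) = Φ(0.479) ≈ 0.684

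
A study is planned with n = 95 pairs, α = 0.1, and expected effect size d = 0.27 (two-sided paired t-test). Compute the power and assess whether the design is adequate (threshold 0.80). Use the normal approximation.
Power ≈ 0.84; the study is adequately powered (power ≥ 0.80)

Power calculation (paired t-test, normal approximation):
z_β = d · √n - z_{α/2}
z_β = 0.27 · √95 - 1.645
z_β = 0.27 · 9.747 - 1.645
z_β = 0.987

Power = Φ(z_β) = Φ(0.987) ≈ 0.838

Effect size d = 0.27 is small by Cohen's convention (0.2/0.5/0.8).

Threshold: power ≥ 0.80 is conventionally adequate.
Power ≈ 0.84 → the study is adequately powered (power ≥ 0.80).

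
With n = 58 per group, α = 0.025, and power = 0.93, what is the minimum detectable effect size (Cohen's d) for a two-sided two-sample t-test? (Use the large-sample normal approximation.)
d ≈ 0.69

Minimum detectable effect (two-sample t-test, normal approximation):
d = (z_{α/2} + z_β) / √(n/2)
d = (2.241 + 1.476) / √(58/2)
d = 3.717 / 5.385
d ≈ 0.69

By Cohen's convention (0.2 small / 0.5 medium / 0.8 large): medium effect.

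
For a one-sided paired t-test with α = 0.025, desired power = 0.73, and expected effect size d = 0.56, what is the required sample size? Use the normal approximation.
n = 22 pairs

Sample size formula (paired t-test, normal approximation):
n = ((z_α + z_β) / d)²

z_α = 1.960 (for α = 0.025, one-sided)
z_β = 0.613 (for power = 0.73)
d = 0.56

n = ((1.960 + 0.613) / 0.56)²
n = (4.595)²
n ≈ 21.11
Round up to the next whole number: n = 22 pairs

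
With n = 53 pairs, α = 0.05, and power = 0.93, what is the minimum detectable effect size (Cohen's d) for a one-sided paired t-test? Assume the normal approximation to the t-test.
d ≈ 0.43

Minimum detectable effect (paired t-test, normal approximation):
d = (z_α + z_β) / √n
d = (1.645 + 1.476) / √53
d = 3.121 / 7.280
d ≈ 0.43

By Cohen's convention (0.2 small / 0.5 medium / 0.8 large): small effect.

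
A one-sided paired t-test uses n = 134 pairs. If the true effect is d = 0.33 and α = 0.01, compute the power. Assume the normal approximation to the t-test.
Power ≈ 0.93

Power calculation (paired t-test, normal approximation):
z_β = d · √n - z_α
z_β = 0.33 · √134 - 2.326
z_β = 0.33 · 11.576 - 2.326
z_β = 1.494

Power = Φ(z_β) = Φ(1.494) ≈ 0.932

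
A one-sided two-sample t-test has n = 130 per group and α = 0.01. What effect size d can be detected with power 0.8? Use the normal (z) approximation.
d ≈ 0.39

Minimum detectable effect (two-sample t-test, normal approximation):
d = (z_α + z_β) / √(n/2)
d = (2.326 + 0.842) / √(130/2)
d = 3.168 / 8.062
d ≈ 0.39

By Cohen's convention (0.2 small / 0.5 medium / 0.8 large): small effect.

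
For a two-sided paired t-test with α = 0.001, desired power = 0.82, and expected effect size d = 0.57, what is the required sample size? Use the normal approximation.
n = 55 pairs

Sample size formula (paired t-test, normal approximation):
n = ((z_{α/2} + z_β) / d)²

z_{α/2} = 3.291 (for α = 0.001, two-sided)
z_β = 0.915 (for power = 0.82)
d = 0.57

n = ((3.291 + 0.915) / 0.57)²
n = (7.379)²
n ≈ 54.45
Round up to the next whole number: n = 55 pairs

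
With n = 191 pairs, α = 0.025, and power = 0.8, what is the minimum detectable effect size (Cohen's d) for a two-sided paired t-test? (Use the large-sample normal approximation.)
d ≈ 0.22

Minimum detectable effect (paired t-test, normal approximation):
d = (z_{α/2} + z_β) / √n
d = (2.241 + 0.842) / √191
d = 3.083 / 13.820
d ≈ 0.22

By Cohen's convention (0.2 small / 0.5 medium / 0.8 large): small effect.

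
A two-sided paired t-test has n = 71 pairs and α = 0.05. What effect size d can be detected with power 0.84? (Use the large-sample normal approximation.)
d ≈ 0.35

Minimum detectable effect (paired t-test, normal approximation):
d = (z_{α/2} + z_β) / √n
d = (1.960 + 0.994) / √71
d = 2.954 / 8.426
d ≈ 0.35

By Cohen's convention (0.2 small / 0.5 medium / 0.8 large): small effect.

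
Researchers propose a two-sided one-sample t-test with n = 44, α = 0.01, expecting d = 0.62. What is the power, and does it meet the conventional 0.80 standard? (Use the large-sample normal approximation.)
Power ≈ 0.94; the study is adequately powered (power ≥ 0.80)

Power calculation (one-sample t-test, normal approximation):
z_β = d · √n - z_{α/2}
z_β = 0.62 · √44 - 2.576
z_β = 0.62 · 6.633 - 2.576
z_β = 1.537

Power = Φ(z_β) = Φ(1.537) ≈ 0.938

Effect size d = 0.62 is medium by Cohen's convention (0.2/0.5/0.8).

Threshold: power ≥ 0.80 is conventionally adequate.
Power ≈ 0.94 → the study is adequately powered (power ≥ 0.80).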